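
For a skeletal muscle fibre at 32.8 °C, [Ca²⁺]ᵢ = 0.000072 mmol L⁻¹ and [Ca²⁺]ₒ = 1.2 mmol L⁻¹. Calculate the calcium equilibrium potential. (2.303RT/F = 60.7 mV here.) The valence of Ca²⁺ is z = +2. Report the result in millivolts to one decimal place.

128.1 mV

E = (60.7/z) · log₁₀([Ca²⁺]_out/[Ca²⁺]_in) with z = +2.
= (60.7/2) · log₁₀(1.2/0.000072) = 30.35 · log₁₀(1.667e+04)
= 30.35 · (4.2218) = 128.13 mV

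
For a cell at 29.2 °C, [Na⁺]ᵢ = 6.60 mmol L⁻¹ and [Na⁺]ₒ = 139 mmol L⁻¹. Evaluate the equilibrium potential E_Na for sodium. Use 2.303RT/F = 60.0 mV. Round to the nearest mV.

E = (60.0/z) · log₁₀([Na⁺]_out/[Na⁺]_in) with z = +1.
= (60.0/1) · log₁₀(139/6.60) = 60.00 · log₁₀(21.06)
= 60.00 · (1.3235) = 79.41 mV

79 mV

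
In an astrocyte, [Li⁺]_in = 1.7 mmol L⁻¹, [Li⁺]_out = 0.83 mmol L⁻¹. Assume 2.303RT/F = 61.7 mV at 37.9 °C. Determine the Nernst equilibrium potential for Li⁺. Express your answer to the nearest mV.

E = (61.7/z) · log₁₀([Li⁺]_out/[Li⁺]_in) with z = +1.
= (61.7/1) · log₁₀(0.83/1.7) = 61.70 · log₁₀(0.4882)
= 61.70 · (-0.3114) = -19.21 mV

-19 mV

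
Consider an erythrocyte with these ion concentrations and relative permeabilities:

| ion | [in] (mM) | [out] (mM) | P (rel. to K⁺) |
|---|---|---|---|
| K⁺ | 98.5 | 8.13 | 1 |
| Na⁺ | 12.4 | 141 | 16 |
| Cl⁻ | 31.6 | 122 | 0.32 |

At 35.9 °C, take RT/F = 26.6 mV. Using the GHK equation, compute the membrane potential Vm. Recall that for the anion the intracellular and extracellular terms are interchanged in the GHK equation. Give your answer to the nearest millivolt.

51 mV

Vm = 26.6 · ln[(Σ P·[cation]ₒ + Σ P·[anion]ᵢ) / (Σ P·[cation]ᵢ + Σ P·[anion]ₒ)]
Numerator = 1×8.13 + 16×141 + 0.32×31.6 = 2274
Denominator = 1×98.5 + 16×12.4 + 0.32×122 = 335.9
Vm = 26.6 · ln(6.7698) = 26.6 × (1.9125) = 50.87 mV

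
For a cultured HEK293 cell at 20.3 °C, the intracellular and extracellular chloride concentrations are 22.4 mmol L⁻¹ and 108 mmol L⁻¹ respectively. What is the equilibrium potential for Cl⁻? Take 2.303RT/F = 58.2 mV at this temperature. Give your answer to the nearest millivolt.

-40 mV

E = (58.2/z) · log₁₀([Cl⁻]_out/[Cl⁻]_in) with z = -1.
For an anion, dividing by z = -1 reverses the sign.
= (58.2/-1) · log₁₀(108/22.4) = -58.20 · log₁₀(4.821)
= -58.20 · (0.6832) = -39.76 mV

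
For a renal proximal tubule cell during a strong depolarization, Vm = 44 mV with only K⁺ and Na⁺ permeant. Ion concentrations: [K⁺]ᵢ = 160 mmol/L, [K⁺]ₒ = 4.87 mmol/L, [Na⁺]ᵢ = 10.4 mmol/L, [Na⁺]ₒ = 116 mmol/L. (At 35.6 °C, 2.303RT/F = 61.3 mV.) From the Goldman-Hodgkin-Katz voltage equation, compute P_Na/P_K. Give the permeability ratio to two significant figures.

13

Let α = P_Na/P_K. GHK: Vm = 61.3·log₁₀[(Kₒ + α·Naₒ)/(Kᵢ + α·Naᵢ)].
10^(Vm/61.3) = 10^(44.0/61.3) = 5.2213
So 5.2213·(Kᵢ + α·Naᵢ) = Kₒ + α·Naₒ → α = (5.2213·160.0 − 4.87) / (116.0 − 5.2213·10.4)
α = (835.4 − 4.87) / (116.0 − 54.3) = 830.5/61.7 = 13.46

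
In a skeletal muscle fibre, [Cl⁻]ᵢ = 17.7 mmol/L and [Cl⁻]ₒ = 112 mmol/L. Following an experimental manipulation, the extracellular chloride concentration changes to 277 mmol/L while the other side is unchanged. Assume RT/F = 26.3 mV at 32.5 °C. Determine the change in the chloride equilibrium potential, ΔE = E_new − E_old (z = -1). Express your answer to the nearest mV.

-24 mV

E_old = (26.3/-1)·ln(112/17.7) = -48.52 mV
E_new = (26.3/-1)·ln(277/17.7) = -72.34 mV
ΔE = -72.34 − (-48.52) = -23.82 mV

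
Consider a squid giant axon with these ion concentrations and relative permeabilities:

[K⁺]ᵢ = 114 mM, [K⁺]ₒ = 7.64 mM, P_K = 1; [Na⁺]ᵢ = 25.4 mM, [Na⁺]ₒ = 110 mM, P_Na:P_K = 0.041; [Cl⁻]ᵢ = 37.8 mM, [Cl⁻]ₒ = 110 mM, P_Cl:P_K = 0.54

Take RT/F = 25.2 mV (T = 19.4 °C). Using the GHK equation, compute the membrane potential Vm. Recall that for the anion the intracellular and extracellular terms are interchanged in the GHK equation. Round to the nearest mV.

-42 mV

Vm = 25.2 · ln[(Σ P·[cation]ₒ + Σ P·[anion]ᵢ) / (Σ P·[cation]ᵢ + Σ P·[anion]ₒ)]
Numerator = 1×7.64 + 0.041×110 + 0.54×37.8 = 32.56
Denominator = 1×114 + 0.041×25.4 + 0.54×110 = 174.4
Vm = 25.2 · ln(0.18666) = 25.2 × (-1.6784) = -42.30 mV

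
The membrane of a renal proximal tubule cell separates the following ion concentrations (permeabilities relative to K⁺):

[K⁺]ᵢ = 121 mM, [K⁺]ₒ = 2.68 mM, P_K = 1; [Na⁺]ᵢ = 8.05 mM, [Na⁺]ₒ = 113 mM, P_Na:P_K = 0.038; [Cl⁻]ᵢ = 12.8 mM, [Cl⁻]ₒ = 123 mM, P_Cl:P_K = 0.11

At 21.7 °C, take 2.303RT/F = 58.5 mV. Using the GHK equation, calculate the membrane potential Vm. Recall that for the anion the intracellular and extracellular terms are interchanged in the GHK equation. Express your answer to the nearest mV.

Vm = 58.5 · log₁₀[(Σ P·[cation]ₒ + Σ P·[anion]ᵢ) / (Σ P·[cation]ᵢ + Σ P·[anion]ₒ)]
Numerator = 1×2.68 + 0.038×113 + 0.11×12.8 = 8.382
Denominator = 1×121 + 0.038×8.05 + 0.11×123 = 134.8
Vm = 58.5 · log₁₀(0.062164) = 58.5 × (-1.2065) = -70.58 mV

-71 mV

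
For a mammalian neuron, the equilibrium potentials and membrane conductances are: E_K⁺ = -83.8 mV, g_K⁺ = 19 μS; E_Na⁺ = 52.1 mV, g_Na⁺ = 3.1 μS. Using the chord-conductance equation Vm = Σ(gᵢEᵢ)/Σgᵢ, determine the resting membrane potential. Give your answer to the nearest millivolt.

Σ gᵢEᵢ = 19·(-83.8) + 3.1·(52.1) = -1430.69
Σ gᵢ = 19 + 3.1 = 22.1
Vm = -1430.69 / 22.1 = -64.74 mV

-65 mV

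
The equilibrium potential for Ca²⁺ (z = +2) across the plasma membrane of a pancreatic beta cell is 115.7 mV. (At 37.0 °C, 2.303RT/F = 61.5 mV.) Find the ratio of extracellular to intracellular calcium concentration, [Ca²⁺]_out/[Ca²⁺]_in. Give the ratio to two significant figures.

log₁₀([out]/[in]) = E·z/(61.5) = 115.7 × 2 / 61.5 = 3.7626
[out]/[in] = 10^(3.7626) = 5789

5800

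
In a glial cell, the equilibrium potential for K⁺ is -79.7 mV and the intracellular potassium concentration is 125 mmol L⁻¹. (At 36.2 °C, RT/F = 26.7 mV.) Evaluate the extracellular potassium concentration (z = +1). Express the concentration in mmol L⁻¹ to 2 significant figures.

Nernst: E = (26.7/1) · ln([out]/[in]), so ln([out]/[in]) = -79.7 × 1 / 26.7 = -2.9850.
[out]/[in] = e^(-2.9850) = 0.05054.
[out] = 0.05054 × 125 = 6.317 mmol L⁻¹.

6.3 mmol L⁻¹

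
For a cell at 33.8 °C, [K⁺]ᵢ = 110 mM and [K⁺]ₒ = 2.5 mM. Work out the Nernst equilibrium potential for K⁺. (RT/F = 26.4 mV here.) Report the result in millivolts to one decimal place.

-99.9 mV

E = (26.4/z) · ln([K⁺]_out/[K⁺]_in) with z = +1.
= (26.4/1) · ln(2.5/110) = 26.40 · ln(0.02273)
= 26.40 · (-3.7842) = -99.90 mV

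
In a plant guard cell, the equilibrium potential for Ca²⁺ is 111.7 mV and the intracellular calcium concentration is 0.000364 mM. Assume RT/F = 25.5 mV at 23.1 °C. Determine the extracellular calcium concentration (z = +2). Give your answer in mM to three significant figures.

2.32 mM

Nernst: E = (25.5/2) · ln([out]/[in]), so ln([out]/[in]) = 111.7 × 2 / 25.5 = 8.7608.
[out]/[in] = e^(8.7608) = 6379.
[out] = 6379 × 0.000364 = 2.322 mM.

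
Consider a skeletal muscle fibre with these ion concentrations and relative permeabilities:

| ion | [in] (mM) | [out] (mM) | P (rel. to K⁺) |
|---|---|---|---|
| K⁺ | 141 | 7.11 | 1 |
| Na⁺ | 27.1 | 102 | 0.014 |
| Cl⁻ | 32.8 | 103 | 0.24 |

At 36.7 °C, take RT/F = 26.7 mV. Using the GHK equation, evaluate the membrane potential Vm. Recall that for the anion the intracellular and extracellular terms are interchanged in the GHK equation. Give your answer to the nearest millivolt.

Vm = 26.7 · ln[(Σ P·[cation]ₒ + Σ P·[anion]ᵢ) / (Σ P·[cation]ᵢ + Σ P·[anion]ₒ)]
Numerator = 1×7.11 + 0.014×102 + 0.24×32.8 = 16.41
Denominator = 1×141 + 0.014×27.1 + 0.24×103 = 166.1
Vm = 26.7 · ln(0.098796) = 26.7 × (-2.3147) = -61.80 mV

-62 mV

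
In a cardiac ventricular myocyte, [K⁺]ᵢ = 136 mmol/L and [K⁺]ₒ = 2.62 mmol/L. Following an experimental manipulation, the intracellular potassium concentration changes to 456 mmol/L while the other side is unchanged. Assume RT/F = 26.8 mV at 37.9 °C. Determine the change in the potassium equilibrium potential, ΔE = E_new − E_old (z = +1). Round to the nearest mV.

E_old = (26.8/1)·ln(2.62/136) = -105.85 mV
E_new = (26.8/1)·ln(2.62/456) = -138.27 mV
ΔE = -138.27 − (-105.85) = -32.42 mV

-32 mV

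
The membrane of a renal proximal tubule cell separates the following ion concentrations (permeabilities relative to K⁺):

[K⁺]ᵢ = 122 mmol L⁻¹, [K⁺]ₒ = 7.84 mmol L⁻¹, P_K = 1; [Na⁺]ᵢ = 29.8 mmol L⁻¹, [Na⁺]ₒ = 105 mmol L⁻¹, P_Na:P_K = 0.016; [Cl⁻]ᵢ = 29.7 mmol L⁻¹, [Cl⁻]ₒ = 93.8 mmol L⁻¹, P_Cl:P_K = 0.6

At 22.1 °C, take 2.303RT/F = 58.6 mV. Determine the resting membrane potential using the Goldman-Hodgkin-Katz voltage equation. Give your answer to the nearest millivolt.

-48 mV

Vm = 58.6 · log₁₀[(Σ P·[cation]ₒ + Σ P·[anion]ᵢ) / (Σ P·[cation]ᵢ + Σ P·[anion]ₒ)]
Numerator = 1×7.84 + 0.016×105 + 0.6×29.7 = 27.34
Denominator = 1×122 + 0.016×29.8 + 0.6×93.8 = 178.8
Vm = 58.6 · log₁₀(0.15295) = 58.6 × (-0.8155) = -47.79 mV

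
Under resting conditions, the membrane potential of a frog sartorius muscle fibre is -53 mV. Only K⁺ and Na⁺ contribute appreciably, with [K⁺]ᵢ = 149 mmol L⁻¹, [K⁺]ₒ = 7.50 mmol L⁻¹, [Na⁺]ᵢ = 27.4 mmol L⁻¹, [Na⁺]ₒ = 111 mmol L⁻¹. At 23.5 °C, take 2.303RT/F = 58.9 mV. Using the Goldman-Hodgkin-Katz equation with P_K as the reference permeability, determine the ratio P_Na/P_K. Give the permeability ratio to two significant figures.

Let α = P_Na/P_K. GHK: Vm = 58.9·log₁₀[(Kₒ + α·Naₒ)/(Kᵢ + α·Naᵢ)].
10^(Vm/58.9) = 10^(-53.0/58.9) = 0.12594
So 0.12594·(Kᵢ + α·Naᵢ) = Kₒ + α·Naₒ → α = (0.12594·149.0 − 7.5) / (111.0 − 0.12594·27.4)
α = (18.77 − 7.5) / (111.0 − 3.451) = 11.27/107.5 = 0.1047

0.10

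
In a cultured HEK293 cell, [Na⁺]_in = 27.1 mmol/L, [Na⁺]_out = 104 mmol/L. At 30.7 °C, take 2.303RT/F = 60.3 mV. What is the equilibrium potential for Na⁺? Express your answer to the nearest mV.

E = (60.3/z) · log₁₀([Na⁺]_out/[Na⁺]_in) with z = +1.
= (60.3/1) · log₁₀(104/27.1) = 60.30 · log₁₀(3.838)
= 60.30 · (0.5841) = 35.22 mV

35 mV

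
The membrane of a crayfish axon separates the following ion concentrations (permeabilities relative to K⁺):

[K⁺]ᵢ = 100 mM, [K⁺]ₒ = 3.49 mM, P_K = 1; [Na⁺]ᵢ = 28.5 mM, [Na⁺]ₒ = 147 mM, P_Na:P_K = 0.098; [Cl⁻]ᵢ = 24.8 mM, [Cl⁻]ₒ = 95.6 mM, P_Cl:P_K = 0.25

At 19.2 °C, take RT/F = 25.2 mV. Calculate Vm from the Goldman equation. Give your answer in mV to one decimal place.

-41.8 mV

Vm = 25.2 · ln[(Σ P·[cation]ₒ + Σ P·[anion]ᵢ) / (Σ P·[cation]ᵢ + Σ P·[anion]ₒ)]
Numerator = 1×3.49 + 0.098×147 + 0.25×24.8 = 24.1
Denominator = 1×100 + 0.098×28.5 + 0.25×95.6 = 126.7
Vm = 25.2 · ln(0.19019) = 25.2 × (-1.6597) = -41.82 mV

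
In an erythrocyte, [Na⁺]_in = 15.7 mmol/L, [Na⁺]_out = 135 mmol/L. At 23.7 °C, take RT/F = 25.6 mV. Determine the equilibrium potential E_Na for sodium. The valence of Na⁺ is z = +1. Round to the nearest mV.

55 mV

E = (25.6/z) · ln([Na⁺]_out/[Na⁺]_in) with z = +1.
= (25.6/1) · ln(135/15.7) = 25.60 · ln(8.599)
= 25.60 · (2.1516) = 55.08 mV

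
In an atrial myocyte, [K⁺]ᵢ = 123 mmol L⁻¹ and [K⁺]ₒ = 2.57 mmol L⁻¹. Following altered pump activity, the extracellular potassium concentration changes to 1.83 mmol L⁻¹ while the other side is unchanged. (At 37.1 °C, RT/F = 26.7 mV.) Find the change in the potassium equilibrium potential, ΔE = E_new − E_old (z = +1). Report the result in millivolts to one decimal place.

E_old = (26.7/1)·ln(2.57/123) = -103.28 mV
E_new = (26.7/1)·ln(1.83/123) = -112.35 mV
ΔE = -112.35 − (-103.28) = -9.07 mV

-9.1 mV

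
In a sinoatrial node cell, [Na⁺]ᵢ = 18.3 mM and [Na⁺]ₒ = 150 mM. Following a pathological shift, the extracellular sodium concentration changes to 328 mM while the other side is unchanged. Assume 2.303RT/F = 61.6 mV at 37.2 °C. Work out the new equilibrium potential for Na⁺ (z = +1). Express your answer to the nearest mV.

77 mV

After the shift: [Na⁺]_out = 328, [Na⁺]_in = 18.3 mM.
E_new = (61.6/1)·log₁₀(328/18.3) = 61.60 · (1.2534) = 77.21 mV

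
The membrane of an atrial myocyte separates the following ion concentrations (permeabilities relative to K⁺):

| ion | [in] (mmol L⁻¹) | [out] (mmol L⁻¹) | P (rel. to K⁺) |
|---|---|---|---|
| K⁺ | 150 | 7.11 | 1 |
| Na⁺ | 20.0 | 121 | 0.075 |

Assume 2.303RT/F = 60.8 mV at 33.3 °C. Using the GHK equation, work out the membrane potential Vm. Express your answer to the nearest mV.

-59 mV

Vm = 60.8 · log₁₀[(Σ P·[cation]ₒ + Σ P·[anion]ᵢ) / (Σ P·[cation]ᵢ + Σ P·[anion]ₒ)]
Numerator = 1×7.11 + 0.075×121 = 16.18
Denominator = 1×150 + 0.075×20.0 = 151.5
Vm = 60.8 · log₁₀(0.10683) = 60.8 × (-0.9713) = -59.06 mV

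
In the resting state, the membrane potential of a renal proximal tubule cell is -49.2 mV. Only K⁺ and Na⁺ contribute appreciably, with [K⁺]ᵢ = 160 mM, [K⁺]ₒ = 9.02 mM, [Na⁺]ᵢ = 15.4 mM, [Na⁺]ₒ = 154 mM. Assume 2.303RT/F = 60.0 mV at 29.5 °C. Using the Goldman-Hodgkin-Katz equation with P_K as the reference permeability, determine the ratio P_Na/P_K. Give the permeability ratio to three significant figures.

Let α = P_Na/P_K. GHK: Vm = 60.0·log₁₀[(Kₒ + α·Naₒ)/(Kᵢ + α·Naᵢ)].
10^(Vm/60.0) = 10^(-49.2/60.0) = 0.15136
So 0.15136·(Kᵢ + α·Naᵢ) = Kₒ + α·Naₒ → α = (0.15136·160.0 − 9.02) / (154.0 − 0.15136·15.4)
α = (24.22 − 9.02) / (154.0 − 2.331) = 15.2/151.7 = 0.1002

0.100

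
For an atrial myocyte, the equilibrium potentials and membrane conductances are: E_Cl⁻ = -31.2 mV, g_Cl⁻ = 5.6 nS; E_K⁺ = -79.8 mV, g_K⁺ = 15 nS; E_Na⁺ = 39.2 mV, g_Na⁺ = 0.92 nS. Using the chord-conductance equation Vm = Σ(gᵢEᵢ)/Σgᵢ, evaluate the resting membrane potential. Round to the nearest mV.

Σ gᵢEᵢ = 5.6·(-31.2) + 15·(-79.8) + 0.92·(39.2) = -1335.66
Σ gᵢ = 5.6 + 15 + 0.92 = 21.52
Vm = -1335.66 / 21.52 = -62.07 mV

-62 mV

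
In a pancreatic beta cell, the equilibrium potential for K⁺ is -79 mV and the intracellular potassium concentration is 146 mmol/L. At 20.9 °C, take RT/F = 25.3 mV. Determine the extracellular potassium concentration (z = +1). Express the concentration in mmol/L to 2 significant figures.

Nernst: E = (25.3/1) · ln([out]/[in]), so ln([out]/[in]) = -79.0 × 1 / 25.3 = -3.1225.
[out]/[in] = e^(-3.1225) = 0.04405.
[out] = 0.04405 × 146 = 6.431 mmol/L.

6.4 mmol/L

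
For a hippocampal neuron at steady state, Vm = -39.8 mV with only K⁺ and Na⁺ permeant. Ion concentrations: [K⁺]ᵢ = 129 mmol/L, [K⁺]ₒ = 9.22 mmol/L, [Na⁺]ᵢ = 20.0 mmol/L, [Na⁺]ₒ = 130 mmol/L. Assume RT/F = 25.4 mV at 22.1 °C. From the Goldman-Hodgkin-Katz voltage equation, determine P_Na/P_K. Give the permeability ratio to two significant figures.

Let α = P_Na/P_K. GHK: Vm = 25.4·ln[(Kₒ + α·Naₒ)/(Kᵢ + α·Naᵢ)].
e^(Vm/25.4) = e^(-39.8/25.4) = 0.20869
So 0.20869·(Kᵢ + α·Naᵢ) = Kₒ + α·Naₒ → α = (0.20869·129.0 − 9.22) / (130.0 − 0.20869·20.0)
α = (26.92 − 9.22) / (130.0 − 4.174) = 17.7/125.8 = 0.1407

0.14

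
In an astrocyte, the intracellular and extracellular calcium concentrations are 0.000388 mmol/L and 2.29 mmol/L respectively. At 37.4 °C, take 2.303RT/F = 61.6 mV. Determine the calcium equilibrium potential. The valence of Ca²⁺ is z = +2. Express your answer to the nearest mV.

E = (61.6/z) · log₁₀([Ca²⁺]_out/[Ca²⁺]_in) with z = +2.
= (61.6/2) · log₁₀(2.29/0.000388) = 30.80 · log₁₀(5902)
= 30.80 · (3.7710) = 116.15 mV

116 mV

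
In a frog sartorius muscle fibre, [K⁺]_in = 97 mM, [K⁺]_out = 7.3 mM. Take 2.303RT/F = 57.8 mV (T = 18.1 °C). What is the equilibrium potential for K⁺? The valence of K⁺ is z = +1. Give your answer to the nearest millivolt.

E = (57.8/z) · log₁₀([K⁺]_out/[K⁺]_in) with z = +1.
= (57.8/1) · log₁₀(7.3/97) = 57.80 · log₁₀(0.07526)
= 57.80 · (-1.1234) = -64.94 mV

-65 mV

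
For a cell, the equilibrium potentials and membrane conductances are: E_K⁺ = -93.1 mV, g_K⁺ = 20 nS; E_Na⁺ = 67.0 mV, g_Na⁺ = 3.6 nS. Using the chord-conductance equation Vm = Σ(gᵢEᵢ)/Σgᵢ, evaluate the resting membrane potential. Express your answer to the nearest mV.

-69 mV

Σ gᵢEᵢ = 20·(-93.1) + 3.6·(67.0) = -1620.80
Σ gᵢ = 20 + 3.6 = 23.6
Vm = -1620.80 / 23.6 = -68.68 mV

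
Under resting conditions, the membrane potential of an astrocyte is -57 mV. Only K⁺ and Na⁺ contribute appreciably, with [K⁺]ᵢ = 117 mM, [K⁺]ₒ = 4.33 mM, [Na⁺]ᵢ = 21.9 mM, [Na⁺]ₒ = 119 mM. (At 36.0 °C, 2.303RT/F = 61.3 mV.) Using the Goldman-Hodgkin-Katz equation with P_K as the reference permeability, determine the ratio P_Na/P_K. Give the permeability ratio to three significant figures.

0.0809

Let α = P_Na/P_K. GHK: Vm = 61.3·log₁₀[(Kₒ + α·Naₒ)/(Kᵢ + α·Naᵢ)].
10^(Vm/61.3) = 10^(-57.0/61.3) = 0.11753
So 0.11753·(Kᵢ + α·Naᵢ) = Kₒ + α·Naₒ → α = (0.11753·117.0 − 4.33) / (119.0 − 0.11753·21.9)
α = (13.75 − 4.33) / (119.0 − 2.574) = 9.421/116.4 = 0.08092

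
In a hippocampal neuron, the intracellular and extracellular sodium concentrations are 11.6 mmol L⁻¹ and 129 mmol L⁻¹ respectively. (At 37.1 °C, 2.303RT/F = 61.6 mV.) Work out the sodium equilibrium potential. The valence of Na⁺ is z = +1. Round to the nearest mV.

64 mV

E = (61.6/z) · log₁₀([Na⁺]_out/[Na⁺]_in) with z = +1.
= (61.6/1) · log₁₀(129/11.6) = 61.60 · log₁₀(11.12)
= 61.60 · (1.0461) = 64.44 mV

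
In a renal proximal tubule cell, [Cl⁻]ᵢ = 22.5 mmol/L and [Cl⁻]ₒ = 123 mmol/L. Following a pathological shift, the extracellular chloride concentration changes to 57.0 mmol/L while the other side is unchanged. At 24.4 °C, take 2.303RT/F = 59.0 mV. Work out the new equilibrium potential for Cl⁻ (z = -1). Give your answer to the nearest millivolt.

After the shift: [Cl⁻]_out = 57.0, [Cl⁻]_in = 22.5 mmol/L.
E_new = (59.0/-1)·log₁₀(57.0/22.5) = -59.00 · (0.4037) = -23.82 mV

-24 mV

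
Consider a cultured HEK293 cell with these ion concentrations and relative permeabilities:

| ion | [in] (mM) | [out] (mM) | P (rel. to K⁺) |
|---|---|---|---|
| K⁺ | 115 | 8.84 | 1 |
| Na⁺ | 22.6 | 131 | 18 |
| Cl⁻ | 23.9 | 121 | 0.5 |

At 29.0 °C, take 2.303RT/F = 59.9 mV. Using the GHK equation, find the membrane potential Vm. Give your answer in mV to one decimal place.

36.6 mV

Vm = 59.9 · log₁₀[(Σ P·[cation]ₒ + Σ P·[anion]ᵢ) / (Σ P·[cation]ᵢ + Σ P·[anion]ₒ)]
Numerator = 1×8.84 + 18×131 + 0.5×23.9 = 2379
Denominator = 1×115 + 18×22.6 + 0.5×121 = 582.3
Vm = 59.9 · log₁₀(4.0852) = 59.9 × (0.6112) = 36.61 mV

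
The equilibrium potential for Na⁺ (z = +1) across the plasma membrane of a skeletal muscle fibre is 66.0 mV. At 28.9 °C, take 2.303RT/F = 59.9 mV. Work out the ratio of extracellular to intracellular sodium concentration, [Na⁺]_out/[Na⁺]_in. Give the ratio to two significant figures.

log₁₀([out]/[in]) = E·z/(59.9) = 66.0 × 1 / 59.9 = 1.1018
[out]/[in] = 10^(1.1018) = 12.64

13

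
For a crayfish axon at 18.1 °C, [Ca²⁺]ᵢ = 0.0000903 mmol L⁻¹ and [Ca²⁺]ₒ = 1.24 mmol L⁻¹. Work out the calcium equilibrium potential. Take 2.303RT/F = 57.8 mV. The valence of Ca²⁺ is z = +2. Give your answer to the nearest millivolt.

120 mV

E = (57.8/z) · log₁₀([Ca²⁺]_out/[Ca²⁺]_in) with z = +2.
= (57.8/2) · log₁₀(1.24/0.0000903) = 28.90 · log₁₀(1.373e+04)
= 28.90 · (4.1377) = 119.58 mV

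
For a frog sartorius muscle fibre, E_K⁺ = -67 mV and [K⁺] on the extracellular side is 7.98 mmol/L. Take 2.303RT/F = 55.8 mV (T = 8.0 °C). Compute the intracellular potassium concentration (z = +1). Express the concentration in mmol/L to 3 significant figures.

Nernst: E = (55.8/1) · log₁₀([out]/[in]), so log₁₀([out]/[in]) = -67.0 × 1 / 55.8 = -1.2007.
[out]/[in] = 10^(-1.2007) = 0.06299.
[in] = 7.98 / 0.06299 = 126.7 mmol/L.

127 mmol/L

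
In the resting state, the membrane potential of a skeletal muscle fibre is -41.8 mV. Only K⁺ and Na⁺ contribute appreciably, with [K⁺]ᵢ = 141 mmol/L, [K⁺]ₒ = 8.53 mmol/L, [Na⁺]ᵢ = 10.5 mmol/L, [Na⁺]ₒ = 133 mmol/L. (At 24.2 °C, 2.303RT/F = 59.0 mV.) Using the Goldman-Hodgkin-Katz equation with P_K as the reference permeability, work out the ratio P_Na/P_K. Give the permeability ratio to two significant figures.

0.15

Let α = P_Na/P_K. GHK: Vm = 59.0·log₁₀[(Kₒ + α·Naₒ)/(Kᵢ + α·Naᵢ)].
10^(Vm/59.0) = 10^(-41.8/59.0) = 0.19567
So 0.19567·(Kᵢ + α·Naᵢ) = Kₒ + α·Naₒ → α = (0.19567·141.0 − 8.53) / (133.0 − 0.19567·10.5)
α = (27.59 − 8.53) / (133.0 − 2.055) = 19.06/130.9 = 0.1456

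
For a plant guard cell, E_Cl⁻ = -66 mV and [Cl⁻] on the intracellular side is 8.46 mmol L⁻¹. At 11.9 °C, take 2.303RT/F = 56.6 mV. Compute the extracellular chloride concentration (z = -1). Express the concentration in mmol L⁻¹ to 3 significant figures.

Nernst: E = (56.6/-1) · log₁₀([out]/[in]), so log₁₀([out]/[in]) = -66.0 × -1 / 56.6 = 1.1661.
[out]/[in] = 10^(1.1661) = 14.66.
[out] = 14.66 × 8.46 = 124 mmol L⁻¹.

124 mmol L⁻¹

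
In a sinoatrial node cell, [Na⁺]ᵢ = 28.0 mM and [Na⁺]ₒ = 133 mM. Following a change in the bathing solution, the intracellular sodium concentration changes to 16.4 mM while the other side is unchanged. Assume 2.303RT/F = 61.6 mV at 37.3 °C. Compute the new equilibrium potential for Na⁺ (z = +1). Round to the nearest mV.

56 mV

After the shift: [Na⁺]_out = 133, [Na⁺]_in = 16.4 mM.
E_new = (61.6/1)·log₁₀(133/16.4) = 61.60 · (0.9090) = 55.99 mV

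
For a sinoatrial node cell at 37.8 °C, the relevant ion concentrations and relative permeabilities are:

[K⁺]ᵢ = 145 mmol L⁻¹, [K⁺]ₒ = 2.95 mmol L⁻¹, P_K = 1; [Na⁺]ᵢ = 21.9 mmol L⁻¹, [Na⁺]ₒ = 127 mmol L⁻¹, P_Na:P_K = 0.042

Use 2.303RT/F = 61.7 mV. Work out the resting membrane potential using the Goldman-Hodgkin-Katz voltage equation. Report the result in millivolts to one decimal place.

Vm = 61.7 · log₁₀[(Σ P·[cation]ₒ + Σ P·[anion]ᵢ) / (Σ P·[cation]ᵢ + Σ P·[anion]ₒ)]
Numerator = 1×2.95 + 0.042×127 = 8.284
Denominator = 1×145 + 0.042×21.9 = 145.9
Vm = 61.7 · log₁₀(0.056771) = 61.7 × (-1.2459) = -76.87 mV

-76.9 mV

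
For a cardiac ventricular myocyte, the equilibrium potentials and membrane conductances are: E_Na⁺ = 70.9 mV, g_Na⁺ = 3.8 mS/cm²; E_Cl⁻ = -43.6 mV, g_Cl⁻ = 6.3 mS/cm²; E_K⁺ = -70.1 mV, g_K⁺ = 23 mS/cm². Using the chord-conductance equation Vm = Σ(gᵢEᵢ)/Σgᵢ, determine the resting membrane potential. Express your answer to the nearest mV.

Σ gᵢEᵢ = 3.8·(70.9) + 6.3·(-43.6) + 23·(-70.1) = -1617.56
Σ gᵢ = 3.8 + 6.3 + 23 = 33.1
Vm = -1617.56 / 33.1 = -48.87 mV

-49 mV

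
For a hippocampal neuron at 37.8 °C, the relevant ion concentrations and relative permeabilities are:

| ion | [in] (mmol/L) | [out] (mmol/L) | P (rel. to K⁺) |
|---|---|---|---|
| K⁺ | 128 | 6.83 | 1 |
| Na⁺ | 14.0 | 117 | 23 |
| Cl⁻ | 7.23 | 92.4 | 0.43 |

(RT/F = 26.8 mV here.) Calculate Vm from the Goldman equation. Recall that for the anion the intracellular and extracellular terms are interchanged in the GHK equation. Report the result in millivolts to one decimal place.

Vm = 26.8 · ln[(Σ P·[cation]ₒ + Σ P·[anion]ᵢ) / (Σ P·[cation]ᵢ + Σ P·[anion]ₒ)]
Numerator = 1×6.83 + 23×117 + 0.43×7.23 = 2701
Denominator = 1×128 + 23×14.0 + 0.43×92.4 = 489.7
Vm = 26.8 · ln(5.5151) = 26.8 × (1.7075) = 45.76 mV

45.8 mV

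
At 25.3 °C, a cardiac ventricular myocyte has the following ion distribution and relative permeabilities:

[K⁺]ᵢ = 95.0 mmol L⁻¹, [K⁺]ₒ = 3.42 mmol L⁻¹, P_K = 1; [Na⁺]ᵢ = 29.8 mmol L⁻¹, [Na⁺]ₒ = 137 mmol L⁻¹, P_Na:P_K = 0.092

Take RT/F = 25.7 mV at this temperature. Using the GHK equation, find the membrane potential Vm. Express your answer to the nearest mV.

Vm = 25.7 · ln[(Σ P·[cation]ₒ + Σ P·[anion]ᵢ) / (Σ P·[cation]ᵢ + Σ P·[anion]ₒ)]
Numerator = 1×3.42 + 0.092×137 = 16.02
Denominator = 1×95.0 + 0.092×29.8 = 97.74
Vm = 25.7 · ln(0.16394) = 25.7 × (-1.8082) = -46.47 mV

-46 mV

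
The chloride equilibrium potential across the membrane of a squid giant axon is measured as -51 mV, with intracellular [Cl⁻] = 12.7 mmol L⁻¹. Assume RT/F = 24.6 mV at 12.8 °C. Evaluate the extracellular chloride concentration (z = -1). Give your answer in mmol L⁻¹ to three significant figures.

Nernst: E = (24.6/-1) · ln([out]/[in]), so ln([out]/[in]) = -51.0 × -1 / 24.6 = 2.0732.
[out]/[in] = e^(2.0732) = 7.95.
[out] = 7.95 × 12.7 = 101 mmol L⁻¹.

101 mmol L⁻¹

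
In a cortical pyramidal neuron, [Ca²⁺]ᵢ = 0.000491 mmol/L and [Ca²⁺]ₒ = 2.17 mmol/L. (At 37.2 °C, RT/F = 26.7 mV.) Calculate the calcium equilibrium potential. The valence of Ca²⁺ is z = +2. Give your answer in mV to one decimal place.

E = (26.7/z) · ln([Ca²⁺]_out/[Ca²⁺]_in) with z = +2.
= (26.7/2) · ln(2.17/0.000491) = 13.35 · ln(4420)
= 13.35 · (8.3938) = 112.06 mV

112.1 mV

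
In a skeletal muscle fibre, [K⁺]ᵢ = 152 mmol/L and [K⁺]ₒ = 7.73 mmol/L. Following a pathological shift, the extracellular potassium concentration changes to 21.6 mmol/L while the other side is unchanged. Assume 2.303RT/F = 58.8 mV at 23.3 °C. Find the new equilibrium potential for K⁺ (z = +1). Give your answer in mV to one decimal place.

After the shift: [K⁺]_out = 21.6, [K⁺]_in = 152 mmol/L.
E_new = (58.8/1)·log₁₀(21.6/152) = 58.80 · (-0.8474) = -49.83 mV

-49.8 mV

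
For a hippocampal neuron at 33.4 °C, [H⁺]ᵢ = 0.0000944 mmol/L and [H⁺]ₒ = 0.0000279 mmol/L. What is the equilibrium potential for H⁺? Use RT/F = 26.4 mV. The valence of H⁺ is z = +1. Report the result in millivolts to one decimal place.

-32.2 mV

E = (26.4/z) · ln([H⁺]_out/[H⁺]_in) with z = +1.
= (26.4/1) · ln(0.0000279/0.0000944) = 26.40 · ln(0.2956)
= 26.40 · (-1.2189) = -32.18 mV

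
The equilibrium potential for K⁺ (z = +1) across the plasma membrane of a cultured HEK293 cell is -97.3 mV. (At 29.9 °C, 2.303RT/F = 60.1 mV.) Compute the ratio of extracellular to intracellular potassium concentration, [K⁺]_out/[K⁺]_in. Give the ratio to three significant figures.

0.0240

log₁₀([out]/[in]) = E·z/(60.1) = -97.3 × 1 / 60.1 = -1.6190
[out]/[in] = 10^(-1.6190) = 0.02405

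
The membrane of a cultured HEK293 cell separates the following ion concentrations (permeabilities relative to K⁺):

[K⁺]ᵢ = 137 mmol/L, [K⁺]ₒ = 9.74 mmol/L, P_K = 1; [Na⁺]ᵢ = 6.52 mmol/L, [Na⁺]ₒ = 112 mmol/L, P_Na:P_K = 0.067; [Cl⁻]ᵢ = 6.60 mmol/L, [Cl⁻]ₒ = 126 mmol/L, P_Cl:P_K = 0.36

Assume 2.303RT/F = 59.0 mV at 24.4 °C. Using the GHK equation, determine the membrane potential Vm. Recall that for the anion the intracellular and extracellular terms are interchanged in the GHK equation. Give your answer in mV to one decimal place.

Vm = 59.0 · log₁₀[(Σ P·[cation]ₒ + Σ P·[anion]ᵢ) / (Σ P·[cation]ᵢ + Σ P·[anion]ₒ)]
Numerator = 1×9.74 + 0.067×112 + 0.36×6.60 = 19.62
Denominator = 1×137 + 0.067×6.52 + 0.36×126 = 182.8
Vm = 59.0 · log₁₀(0.10733) = 59.0 × (-0.9693) = -57.19 mV

-57.2 mV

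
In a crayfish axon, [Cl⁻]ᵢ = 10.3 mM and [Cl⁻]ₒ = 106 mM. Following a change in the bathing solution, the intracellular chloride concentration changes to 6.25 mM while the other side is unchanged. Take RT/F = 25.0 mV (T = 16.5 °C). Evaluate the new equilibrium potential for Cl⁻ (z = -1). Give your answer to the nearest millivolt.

-71 mV

After the shift: [Cl⁻]_out = 106, [Cl⁻]_in = 6.25 mM.
E_new = (25.0/-1)·ln(106/6.25) = -25.00 · (2.8309) = -70.77 mV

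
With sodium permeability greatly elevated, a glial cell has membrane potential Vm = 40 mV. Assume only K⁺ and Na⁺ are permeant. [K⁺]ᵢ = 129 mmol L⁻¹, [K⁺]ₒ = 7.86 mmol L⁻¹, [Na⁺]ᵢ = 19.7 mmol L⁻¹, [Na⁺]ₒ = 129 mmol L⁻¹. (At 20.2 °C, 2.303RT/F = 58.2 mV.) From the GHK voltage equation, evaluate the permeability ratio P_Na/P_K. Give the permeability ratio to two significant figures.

Let α = P_Na/P_K. GHK: Vm = 58.2·log₁₀[(Kₒ + α·Naₒ)/(Kᵢ + α·Naᵢ)].
10^(Vm/58.2) = 10^(40.0/58.2) = 4.8673
So 4.8673·(Kᵢ + α·Naᵢ) = Kₒ + α·Naₒ → α = (4.8673·129.0 − 7.86) / (129.0 − 4.8673·19.7)
α = (627.9 − 7.86) / (129.0 − 95.89) = 620/33.11 = 18.72

19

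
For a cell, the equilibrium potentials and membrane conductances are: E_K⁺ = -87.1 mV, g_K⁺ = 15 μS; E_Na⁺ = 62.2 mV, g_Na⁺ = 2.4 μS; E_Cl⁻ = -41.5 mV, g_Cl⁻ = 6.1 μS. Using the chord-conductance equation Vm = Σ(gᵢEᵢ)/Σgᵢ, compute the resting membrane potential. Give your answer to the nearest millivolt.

Σ gᵢEᵢ = 15·(-87.1) + 2.4·(62.2) + 6.1·(-41.5) = -1410.37
Σ gᵢ = 15 + 2.4 + 6.1 = 23.5
Vm = -1410.37 / 23.5 = -60.02 mV

-60 mV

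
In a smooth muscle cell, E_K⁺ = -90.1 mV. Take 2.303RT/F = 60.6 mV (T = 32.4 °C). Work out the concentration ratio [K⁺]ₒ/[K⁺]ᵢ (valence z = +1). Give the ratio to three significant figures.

0.0326

log₁₀([out]/[in]) = E·z/(60.6) = -90.1 × 1 / 60.6 = -1.4868
[out]/[in] = 10^(-1.4868) = 0.0326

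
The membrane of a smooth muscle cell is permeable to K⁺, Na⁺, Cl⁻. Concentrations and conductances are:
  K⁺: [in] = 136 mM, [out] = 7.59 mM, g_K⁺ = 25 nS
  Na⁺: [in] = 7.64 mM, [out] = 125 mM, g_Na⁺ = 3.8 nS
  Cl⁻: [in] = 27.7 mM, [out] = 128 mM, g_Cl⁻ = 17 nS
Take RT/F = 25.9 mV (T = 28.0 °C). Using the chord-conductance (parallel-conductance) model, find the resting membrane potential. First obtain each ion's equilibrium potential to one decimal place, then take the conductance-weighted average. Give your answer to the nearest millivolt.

E_K⁺ = (25.9/1)·ln(7.59/136) = -74.7 mV
E_Na⁺ = (25.9/1)·ln(125/7.64) = 72.4 mV
E_Cl⁻ = (25.9/-1)·ln(128/27.7) = -39.6 mV
Vm = (Σ gᵢEᵢ)/(Σ gᵢ) = (25·-74.7 + 3.8·72.4 + 17·-39.6) / (25 + 3.8 + 17)
= -2265.58 / 45.8 = -49.47 mV

-49 mV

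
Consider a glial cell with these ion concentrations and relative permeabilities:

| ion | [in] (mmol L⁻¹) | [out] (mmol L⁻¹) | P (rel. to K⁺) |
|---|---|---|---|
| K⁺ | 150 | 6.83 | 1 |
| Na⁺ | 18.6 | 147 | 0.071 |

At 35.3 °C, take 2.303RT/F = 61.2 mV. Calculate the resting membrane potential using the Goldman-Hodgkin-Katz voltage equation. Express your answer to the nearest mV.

Vm = 61.2 · log₁₀[(Σ P·[cation]ₒ + Σ P·[anion]ᵢ) / (Σ P·[cation]ᵢ + Σ P·[anion]ₒ)]
Numerator = 1×6.83 + 0.071×147 = 17.27
Denominator = 1×150 + 0.071×18.6 = 151.3
Vm = 61.2 · log₁₀(0.11411) = 61.2 × (-0.9427) = -57.69 mV

-58 mV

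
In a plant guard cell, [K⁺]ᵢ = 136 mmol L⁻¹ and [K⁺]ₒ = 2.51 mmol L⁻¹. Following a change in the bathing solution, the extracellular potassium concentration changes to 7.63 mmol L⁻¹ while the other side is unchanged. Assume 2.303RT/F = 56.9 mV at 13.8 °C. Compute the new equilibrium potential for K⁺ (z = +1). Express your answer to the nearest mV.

-71 mV

After the shift: [K⁺]_out = 7.63, [K⁺]_in = 136 mmol L⁻¹.
E_new = (56.9/1)·log₁₀(7.63/136) = 56.90 · (-1.2510) = -71.18 mV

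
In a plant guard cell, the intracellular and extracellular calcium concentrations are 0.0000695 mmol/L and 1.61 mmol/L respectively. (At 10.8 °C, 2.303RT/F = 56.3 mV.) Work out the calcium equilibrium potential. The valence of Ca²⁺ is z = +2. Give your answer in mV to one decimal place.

E = (56.3/z) · log₁₀([Ca²⁺]_out/[Ca²⁺]_in) with z = +2.
= (56.3/2) · log₁₀(1.61/0.0000695) = 28.15 · log₁₀(2.317e+04)
= 28.15 · (4.3648) = 122.87 mV

122.9 mV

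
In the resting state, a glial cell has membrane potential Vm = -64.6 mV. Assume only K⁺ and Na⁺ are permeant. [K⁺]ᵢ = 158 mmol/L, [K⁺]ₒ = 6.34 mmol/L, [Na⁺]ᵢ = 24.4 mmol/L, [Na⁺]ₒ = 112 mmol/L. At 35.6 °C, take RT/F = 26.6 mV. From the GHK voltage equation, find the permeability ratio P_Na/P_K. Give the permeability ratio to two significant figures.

0.069

Let α = P_Na/P_K. GHK: Vm = 26.6·ln[(Kₒ + α·Naₒ)/(Kᵢ + α·Naᵢ)].
e^(Vm/26.6) = e^(-64.6/26.6) = 0.088163
So 0.088163·(Kᵢ + α·Naᵢ) = Kₒ + α·Naₒ → α = (0.088163·158.0 − 6.34) / (112.0 − 0.088163·24.4)
α = (13.93 − 6.34) / (112.0 − 2.151) = 7.59/109.8 = 0.06909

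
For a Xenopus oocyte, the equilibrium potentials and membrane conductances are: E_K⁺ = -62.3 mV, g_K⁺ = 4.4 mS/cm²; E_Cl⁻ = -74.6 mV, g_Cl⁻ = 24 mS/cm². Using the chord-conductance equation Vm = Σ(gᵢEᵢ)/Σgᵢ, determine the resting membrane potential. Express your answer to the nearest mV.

-73 mV

Σ gᵢEᵢ = 4.4·(-62.3) + 24·(-74.6) = -2064.52
Σ gᵢ = 4.4 + 24 = 28.4
Vm = -2064.52 / 28.4 = -72.69 mV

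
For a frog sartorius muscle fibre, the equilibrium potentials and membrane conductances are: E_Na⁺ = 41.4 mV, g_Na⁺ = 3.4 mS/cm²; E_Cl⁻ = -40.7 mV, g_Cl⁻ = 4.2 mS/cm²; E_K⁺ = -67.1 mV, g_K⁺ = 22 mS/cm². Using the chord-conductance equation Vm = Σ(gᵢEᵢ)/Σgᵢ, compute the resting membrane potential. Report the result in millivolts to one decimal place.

-50.9 mV

Σ gᵢEᵢ = 3.4·(41.4) + 4.2·(-40.7) + 22·(-67.1) = -1506.38
Σ gᵢ = 3.4 + 4.2 + 22 = 29.6
Vm = -1506.38 / 29.6 = -50.89 mV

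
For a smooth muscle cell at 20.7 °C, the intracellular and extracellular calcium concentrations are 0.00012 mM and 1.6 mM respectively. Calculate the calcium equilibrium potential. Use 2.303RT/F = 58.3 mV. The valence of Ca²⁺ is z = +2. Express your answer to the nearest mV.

120 mV

E = (58.3/z) · log₁₀([Ca²⁺]_out/[Ca²⁺]_in) with z = +2.
= (58.3/2) · log₁₀(1.6/0.00012) = 29.15 · log₁₀(1.333e+04)
= 29.15 · (4.1249) = 120.24 mV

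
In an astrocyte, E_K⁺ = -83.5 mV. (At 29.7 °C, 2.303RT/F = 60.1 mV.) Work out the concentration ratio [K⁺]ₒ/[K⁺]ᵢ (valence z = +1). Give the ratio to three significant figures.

log₁₀([out]/[in]) = E·z/(60.1) = -83.5 × 1 / 60.1 = -1.3894
[out]/[in] = 10^(-1.3894) = 0.0408

0.0408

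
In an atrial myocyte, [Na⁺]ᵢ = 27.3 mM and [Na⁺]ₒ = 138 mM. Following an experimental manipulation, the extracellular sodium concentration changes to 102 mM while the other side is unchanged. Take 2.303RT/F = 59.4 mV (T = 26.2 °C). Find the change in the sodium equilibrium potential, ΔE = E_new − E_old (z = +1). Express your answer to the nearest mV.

-8 mV

E_old = (59.4/1)·log₁₀(138/27.3) = 41.80 mV
E_new = (59.4/1)·log₁₀(102/27.3) = 34.00 mV
ΔE = 34.00 − (41.80) = -7.80 mV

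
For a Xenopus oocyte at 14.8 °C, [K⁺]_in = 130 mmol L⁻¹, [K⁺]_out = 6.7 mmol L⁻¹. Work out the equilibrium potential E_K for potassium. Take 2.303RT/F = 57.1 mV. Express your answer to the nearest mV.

E = (57.1/z) · log₁₀([K⁺]_out/[K⁺]_in) with z = +1.
= (57.1/1) · log₁₀(6.7/130) = 57.10 · log₁₀(0.05154)
= 57.10 · (-1.2879) = -73.54 mV

-74 mV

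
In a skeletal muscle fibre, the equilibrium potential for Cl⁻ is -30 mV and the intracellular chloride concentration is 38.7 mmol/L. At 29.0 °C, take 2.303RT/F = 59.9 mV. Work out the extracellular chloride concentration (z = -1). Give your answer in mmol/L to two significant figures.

Nernst: E = (59.9/-1) · log₁₀([out]/[in]), so log₁₀([out]/[in]) = -30.0 × -1 / 59.9 = 0.5008.
[out]/[in] = 10^(0.5008) = 3.168.
[out] = 3.168 × 38.7 = 122.6 mmol/L.

120 mmol/L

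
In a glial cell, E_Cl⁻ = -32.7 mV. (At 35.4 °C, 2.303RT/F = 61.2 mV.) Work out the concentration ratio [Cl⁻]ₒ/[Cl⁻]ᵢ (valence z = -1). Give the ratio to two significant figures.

log₁₀([out]/[in]) = E·z/(61.2) = -32.7 × -1 / 61.2 = 0.5343
[out]/[in] = 10^(0.5343) = 3.422

3.4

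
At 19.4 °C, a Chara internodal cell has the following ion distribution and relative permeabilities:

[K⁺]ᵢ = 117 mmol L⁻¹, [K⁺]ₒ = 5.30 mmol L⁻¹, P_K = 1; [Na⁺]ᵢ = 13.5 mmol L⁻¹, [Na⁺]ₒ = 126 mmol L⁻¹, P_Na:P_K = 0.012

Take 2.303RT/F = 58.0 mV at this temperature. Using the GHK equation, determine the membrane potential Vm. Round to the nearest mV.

Vm = 58.0 · log₁₀[(Σ P·[cation]ₒ + Σ P·[anion]ᵢ) / (Σ P·[cation]ᵢ + Σ P·[anion]ₒ)]
Numerator = 1×5.30 + 0.012×126 = 6.812
Denominator = 1×117 + 0.012×13.5 = 117.2
Vm = 58.0 · log₁₀(0.058142) = 58.0 × (-1.2355) = -71.66 mV

-72 mV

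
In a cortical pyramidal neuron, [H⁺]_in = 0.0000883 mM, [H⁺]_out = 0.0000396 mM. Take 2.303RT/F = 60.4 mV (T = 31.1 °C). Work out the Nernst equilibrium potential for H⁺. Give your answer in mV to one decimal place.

E = (60.4/z) · log₁₀([H⁺]_out/[H⁺]_in) with z = +1.
= (60.4/1) · log₁₀(0.0000396/0.0000883) = 60.40 · log₁₀(0.4485)
= 60.40 · (-0.3483) = -21.04 mV

-21.0 mV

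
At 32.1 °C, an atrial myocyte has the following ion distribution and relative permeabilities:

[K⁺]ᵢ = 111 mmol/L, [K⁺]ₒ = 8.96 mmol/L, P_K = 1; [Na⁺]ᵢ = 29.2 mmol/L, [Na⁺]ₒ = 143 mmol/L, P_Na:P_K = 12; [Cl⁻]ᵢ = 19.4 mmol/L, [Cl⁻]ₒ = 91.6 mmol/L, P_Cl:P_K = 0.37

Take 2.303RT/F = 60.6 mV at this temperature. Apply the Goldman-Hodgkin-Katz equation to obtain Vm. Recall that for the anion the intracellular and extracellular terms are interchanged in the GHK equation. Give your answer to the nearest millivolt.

33 mV

Vm = 60.6 · log₁₀[(Σ P·[cation]ₒ + Σ P·[anion]ᵢ) / (Σ P·[cation]ᵢ + Σ P·[anion]ₒ)]
Numerator = 1×8.96 + 12×143 + 0.37×19.4 = 1732
Denominator = 1×111 + 12×29.2 + 0.37×91.6 = 495.3
Vm = 60.6 · log₁₀(3.4972) = 60.6 × (0.5437) = 32.95 mV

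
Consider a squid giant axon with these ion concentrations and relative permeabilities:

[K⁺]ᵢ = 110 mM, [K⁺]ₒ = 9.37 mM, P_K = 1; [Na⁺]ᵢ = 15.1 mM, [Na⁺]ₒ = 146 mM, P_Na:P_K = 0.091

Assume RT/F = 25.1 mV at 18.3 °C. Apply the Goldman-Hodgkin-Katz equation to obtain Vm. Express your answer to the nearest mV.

Vm = 25.1 · ln[(Σ P·[cation]ₒ + Σ P·[anion]ᵢ) / (Σ P·[cation]ᵢ + Σ P·[anion]ₒ)]
Numerator = 1×9.37 + 0.091×146 = 22.66
Denominator = 1×110 + 0.091×15.1 = 111.4
Vm = 25.1 · ln(0.20342) = 25.1 × (-1.5925) = -39.97 mV

-40 mV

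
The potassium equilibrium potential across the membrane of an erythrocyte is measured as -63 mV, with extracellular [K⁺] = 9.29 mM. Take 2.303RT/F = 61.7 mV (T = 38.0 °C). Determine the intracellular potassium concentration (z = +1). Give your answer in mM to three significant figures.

97.5 mM

Nernst: E = (61.7/1) · log₁₀([out]/[in]), so log₁₀([out]/[in]) = -63.0 × 1 / 61.7 = -1.0211.
[out]/[in] = 10^(-1.0211) = 0.09526.
[in] = 9.29 / 0.09526 = 97.52 mM.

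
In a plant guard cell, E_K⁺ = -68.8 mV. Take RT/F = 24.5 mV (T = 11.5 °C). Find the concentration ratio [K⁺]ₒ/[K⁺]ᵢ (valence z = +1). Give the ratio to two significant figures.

ln([out]/[in]) = E·z/(24.5) = -68.8 × 1 / 24.5 = -2.8082
[out]/[in] = e^(-2.8082) = 0.06032

0.060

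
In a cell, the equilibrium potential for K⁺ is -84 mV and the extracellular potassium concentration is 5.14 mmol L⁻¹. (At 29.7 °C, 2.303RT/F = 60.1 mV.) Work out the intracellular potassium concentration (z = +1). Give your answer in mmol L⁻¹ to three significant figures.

Nernst: E = (60.1/1) · log₁₀([out]/[in]), so log₁₀([out]/[in]) = -84.0 × 1 / 60.1 = -1.3977.
[out]/[in] = 10^(-1.3977) = 0.04002.
[in] = 5.14 / 0.04002 = 128.4 mmol L⁻¹.

128 mmol L⁻¹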